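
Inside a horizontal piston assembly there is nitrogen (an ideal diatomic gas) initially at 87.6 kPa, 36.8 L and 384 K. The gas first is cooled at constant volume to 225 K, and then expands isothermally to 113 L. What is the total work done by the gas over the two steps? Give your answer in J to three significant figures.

Step 1 (isochoric): W = 0 (constant volume).
After step 1: P = 51.33 kPa (V unchanged).
Step 2 (isothermal): W = P₁V₁ ln(V₂/V₁) = (1889) ln(113/36.8) = 2119 J.
W_total = 0 + 2119 = 2119 J.

W_total ≈ 2120 J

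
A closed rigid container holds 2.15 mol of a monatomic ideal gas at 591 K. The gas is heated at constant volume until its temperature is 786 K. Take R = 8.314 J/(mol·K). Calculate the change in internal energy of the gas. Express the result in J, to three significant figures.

Constant volume ⇒ W = 0, so Q = ΔU = nCᵥΔT with Cᵥ = 3R/2 = 12.47 J/(mol·K).
ΔU = (2.15)(12.47)(786 − 591) = 5228 J.

ΔU ≈ 5230 J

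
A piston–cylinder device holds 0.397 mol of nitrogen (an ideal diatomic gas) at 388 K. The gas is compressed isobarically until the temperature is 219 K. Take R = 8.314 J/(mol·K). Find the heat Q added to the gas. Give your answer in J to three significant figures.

Isobaric: W = nRΔT = (0.397)(8.314)(-169) = -557.8 J.
ΔU = nCᵥΔT with Cᵥ = 5R/2: ΔU = (0.397)(20.79)(-169) = -1395 J.
Q = ΔU + W = -1395 − 557.8 = -1952 J.

Q ≈ -1950 J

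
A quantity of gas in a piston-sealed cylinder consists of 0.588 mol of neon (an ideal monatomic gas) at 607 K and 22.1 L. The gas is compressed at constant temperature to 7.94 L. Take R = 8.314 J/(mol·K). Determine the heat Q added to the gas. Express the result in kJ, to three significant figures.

Q ≈ -3.04 kJ

Isothermal ⇒ ΔU = 0, so Q = W = nRT ln(V₂/V₁).
Q = (0.588)(8.314)(607) ln(7.94/22.1) = 2967 × -1.024 = -3038 J.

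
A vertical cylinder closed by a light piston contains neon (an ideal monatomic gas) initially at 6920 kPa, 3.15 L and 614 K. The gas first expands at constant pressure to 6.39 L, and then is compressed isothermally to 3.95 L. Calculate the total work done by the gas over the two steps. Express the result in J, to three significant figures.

W_total ≈ 1150 J

Step 1 (isobaric): W = PΔV = (6920 kPa)(6.39 − 3.15 L) = 22421 J.
After step 1: P = 6920 kPa, V = 6.39 L, T = 1246 K.
Step 2 (isothermal): W = P₁V₁ ln(V₂/V₁) = (44219) ln(3.95/6.39) = -21270 J.
W_total = 22421 − 21270 = 1151 J.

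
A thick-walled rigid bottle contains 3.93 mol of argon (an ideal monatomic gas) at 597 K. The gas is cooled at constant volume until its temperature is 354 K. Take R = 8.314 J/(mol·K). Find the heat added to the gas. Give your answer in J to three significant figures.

Q ≈ -11900 J

Constant volume ⇒ W = 0, so Q = ΔU = nCᵥΔT with Cᵥ = 3R/2 = 12.47 J/(mol·K).
ΔU = (3.93)(12.47)(354 − 597) = -11910 J.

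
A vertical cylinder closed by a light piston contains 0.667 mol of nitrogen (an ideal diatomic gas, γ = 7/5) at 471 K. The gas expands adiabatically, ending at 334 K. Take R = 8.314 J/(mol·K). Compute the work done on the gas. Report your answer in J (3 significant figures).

W ≈ -1900 J

Adiabatic ⇒ Q = 0, so W_by = −ΔU = nCᵥ(T₁ − T₂).
Cᵥ = 5R/2 = 20.79 J/(mol·K).
W = (0.667)(20.79)(471 − 334) = 1899 J.
Work on gas = −W_by = -1899 J.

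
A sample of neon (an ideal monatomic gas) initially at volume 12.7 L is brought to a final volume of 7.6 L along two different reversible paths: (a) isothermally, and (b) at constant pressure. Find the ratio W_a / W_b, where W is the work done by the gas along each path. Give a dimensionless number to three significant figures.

Path (a) isothermal: W = P₁V₁ ln(V₂/V₁) → W_a/(P₁V₁) = -0.5135.
Path (b) isobaric: W = P₁(V₂ − V₁) → W_b/(P₁V₁) = -0.4016.
W_a / W_b = -0.5135 / -0.4016 = 1.279.

W_a / W_b ≈ 1.28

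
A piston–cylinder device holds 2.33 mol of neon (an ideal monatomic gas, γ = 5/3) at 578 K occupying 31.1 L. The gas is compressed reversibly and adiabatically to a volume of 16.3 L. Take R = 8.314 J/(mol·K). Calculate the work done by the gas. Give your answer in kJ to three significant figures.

Adiabatic: TV^(γ−1) = const with γ = 5/3.
T₂ = T₁ (V₁/V₂)^(γ−1) = 578 × (31.1/16.3)^0.667 = 578 × 1.538 = 889.2 K.
W_by = nCᵥ(T₁ − T₂) = (2.33)(12.47)(578 − 889.2) = -9041 J.

W ≈ -9.04 kJ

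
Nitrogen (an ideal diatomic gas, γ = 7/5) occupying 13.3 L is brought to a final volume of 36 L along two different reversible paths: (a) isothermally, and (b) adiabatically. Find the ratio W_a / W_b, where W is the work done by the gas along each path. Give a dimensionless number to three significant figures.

W_a / W_b ≈ 1.21

Path (a) isothermal: W = P₁V₁ ln(V₂/V₁) → W_a/(P₁V₁) = 0.9958.
Path (b) adiabatic: W = P₁V₁(1 − (V₁/V₂)^(γ−1))/(γ−1) → W_b/(P₁V₁) = 0.8214.
W_a / W_b = 0.9958 / 0.8214 = 1.212.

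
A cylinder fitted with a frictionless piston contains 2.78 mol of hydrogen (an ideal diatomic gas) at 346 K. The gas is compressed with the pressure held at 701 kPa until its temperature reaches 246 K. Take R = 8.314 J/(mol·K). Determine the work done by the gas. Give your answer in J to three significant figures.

W ≈ -2310 J

Isobaric: W = P ΔV = nR ΔT.
W = (2.78)(8.314)(246 − 346) = -2311 J.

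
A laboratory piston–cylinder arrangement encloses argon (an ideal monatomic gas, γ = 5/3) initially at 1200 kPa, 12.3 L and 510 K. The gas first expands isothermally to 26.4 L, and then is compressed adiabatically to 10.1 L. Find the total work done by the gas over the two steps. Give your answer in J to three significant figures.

Step 1 (isothermal): W = P₁V₁ ln(V₂/V₁) = (14760) ln(26.4/12.3) = 11273 J.
After step 1: P = 559.1 kPa, V = 26.4 L, T = 510 K.
Step 2 (adiabatic): W = (P₁V₁ − P₂V₂)/(γ−1) = (14760 − 28008)/0.667 = -19871 J.
W_total = 11273 − 19871 = -8598 J.

W_total ≈ -8600 J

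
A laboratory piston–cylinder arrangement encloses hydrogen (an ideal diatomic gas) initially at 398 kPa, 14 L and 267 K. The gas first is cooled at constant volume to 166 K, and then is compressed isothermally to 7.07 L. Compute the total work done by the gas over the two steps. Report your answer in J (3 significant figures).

W_total ≈ -2370 J

Step 1 (isochoric): W = 0 (constant volume).
After step 1: P = 247.4 kPa (V unchanged).
Step 2 (isothermal): W = P₁V₁ ln(V₂/V₁) = (3464) ln(7.07/14) = -2367 J.
W_total = 0 − 2367 = -2367 J.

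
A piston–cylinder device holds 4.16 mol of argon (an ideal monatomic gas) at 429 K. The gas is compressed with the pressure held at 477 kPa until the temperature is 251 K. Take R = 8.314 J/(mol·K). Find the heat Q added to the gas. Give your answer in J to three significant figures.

Isobaric: W = nRΔT = (4.16)(8.314)(-178) = -6156 J.
ΔU = nCᵥΔT with Cᵥ = 3R/2: ΔU = (4.16)(12.47)(-178) = -9235 J.
Q = ΔU + W = -9235 − 6156 = -15391 J.

Q ≈ -15400 J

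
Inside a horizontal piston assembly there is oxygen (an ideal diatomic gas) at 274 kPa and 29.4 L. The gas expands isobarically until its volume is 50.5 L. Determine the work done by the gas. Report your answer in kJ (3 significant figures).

Isobaric: W = P ΔV.
W = (274 kPa)(50.5 − 29.4 L) = (274)(21.1) = 5781 J.

W ≈ 5.78 kJ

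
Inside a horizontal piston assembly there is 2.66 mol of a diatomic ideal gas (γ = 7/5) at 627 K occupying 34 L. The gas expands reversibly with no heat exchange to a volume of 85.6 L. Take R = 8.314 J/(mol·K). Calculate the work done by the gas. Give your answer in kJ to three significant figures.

Adiabatic: TV^(γ−1) = const with γ = 7/5.
T₂ = T₁ (V₁/V₂)^(γ−1) = 627 × (34/85.6)^0.4 = 627 × 0.6912 = 433.4 K.
W_by = nCᵥ(T₁ − T₂) = (2.66)(20.79)(627 − 433.4) = 10705 J.

W ≈ 10.7 kJ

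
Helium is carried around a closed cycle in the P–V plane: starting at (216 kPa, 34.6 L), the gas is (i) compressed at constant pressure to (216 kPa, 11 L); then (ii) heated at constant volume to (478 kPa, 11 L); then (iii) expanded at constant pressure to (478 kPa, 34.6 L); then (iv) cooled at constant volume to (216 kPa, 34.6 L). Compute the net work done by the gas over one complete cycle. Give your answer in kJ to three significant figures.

W_net ≈ 6.18 kJ

Constant-volume legs do no work.
W(i) = (216)(11 − 34.6) = -5098 J; W(iii) = (478)(34.6 − 11) = 11281 J.
W_net = -5098 + 11281 = 6183 J (the clockwise enclosed area).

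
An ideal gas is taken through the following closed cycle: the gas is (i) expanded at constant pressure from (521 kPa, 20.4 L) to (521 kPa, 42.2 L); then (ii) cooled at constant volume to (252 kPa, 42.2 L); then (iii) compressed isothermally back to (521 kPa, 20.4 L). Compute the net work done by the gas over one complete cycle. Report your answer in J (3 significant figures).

Leg (i): W = PΔV = (521)(42.2 − 20.4) = 11358 J.
Leg (ii): W = 0.
Leg (iii): W = PᵢVᵢ ln(V_f/Vᵢ) = (10634) ln(20.4/42.2) = -7730 J.
W_net = 11358 − 7730 = 3628 J.

W_net ≈ 3630 J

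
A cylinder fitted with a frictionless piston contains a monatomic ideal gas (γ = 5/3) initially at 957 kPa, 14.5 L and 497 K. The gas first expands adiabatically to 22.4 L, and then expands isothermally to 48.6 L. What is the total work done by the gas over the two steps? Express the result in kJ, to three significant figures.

Step 1 (adiabatic): W = (P₁V₁ − P₂V₂)/(γ−1) = (13876 − 10384)/0.667 = 5239 J.
After step 1: P = 463.6 kPa, V = 22.4 L, T = 371.9 K.
Step 2 (isothermal): W = P₁V₁ ln(V₂/V₁) = (10384) ln(48.6/22.4) = 8043 J.
W_total = 5239 + 8043 = 13282 J.

W_total ≈ 13.3 kJ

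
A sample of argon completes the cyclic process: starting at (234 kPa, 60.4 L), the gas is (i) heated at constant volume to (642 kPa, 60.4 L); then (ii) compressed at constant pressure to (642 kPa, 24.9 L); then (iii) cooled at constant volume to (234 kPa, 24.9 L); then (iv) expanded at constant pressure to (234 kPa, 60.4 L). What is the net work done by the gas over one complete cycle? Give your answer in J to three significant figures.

W_net ≈ -14500 J

Constant-volume legs do no work.
W(ii) = (642)(24.9 − 60.4) = -22791 J; W(iv) = (234)(60.4 − 24.9) = 8307 J.
W_net = -22791 + 8307 = -14484 J (the counter-clockwise enclosed area).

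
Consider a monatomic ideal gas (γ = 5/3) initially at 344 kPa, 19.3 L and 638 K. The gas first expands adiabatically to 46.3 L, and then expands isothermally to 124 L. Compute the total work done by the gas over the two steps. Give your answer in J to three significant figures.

Step 1 (adiabatic): W = (P₁V₁ − P₂V₂)/(γ−1) = (6639 − 3705)/0.667 = 4402 J.
After step 1: P = 80.02 kPa, V = 46.3 L, T = 356 K.
Step 2 (isothermal): W = P₁V₁ ln(V₂/V₁) = (3705) ln(124/46.3) = 3650 J.
W_total = 4402 + 3650 = 8051 J.

W_total ≈ 8050 J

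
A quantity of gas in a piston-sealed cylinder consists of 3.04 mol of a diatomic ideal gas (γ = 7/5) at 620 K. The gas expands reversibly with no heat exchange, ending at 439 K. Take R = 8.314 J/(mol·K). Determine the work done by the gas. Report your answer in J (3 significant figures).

W ≈ 11400 J

Adiabatic ⇒ Q = 0, so W_by = −ΔU = nCᵥ(T₁ − T₂).
Cᵥ = 5R/2 = 20.79 J/(mol·K).
W = (3.04)(20.79)(620 − 439) = 11437 J.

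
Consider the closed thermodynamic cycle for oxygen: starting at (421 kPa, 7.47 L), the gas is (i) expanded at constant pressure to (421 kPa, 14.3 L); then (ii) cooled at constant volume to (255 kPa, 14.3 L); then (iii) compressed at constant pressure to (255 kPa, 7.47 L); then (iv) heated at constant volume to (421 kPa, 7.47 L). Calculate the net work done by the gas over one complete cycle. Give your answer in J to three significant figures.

W_net ≈ 1130 J

Constant-volume legs do no work.
W(i) = (421)(14.3 − 7.47) = 2875 J; W(iii) = (255)(7.47 − 14.3) = -1742 J.
W_net = 2875 − 1742 = 1134 J (the clockwise enclosed area).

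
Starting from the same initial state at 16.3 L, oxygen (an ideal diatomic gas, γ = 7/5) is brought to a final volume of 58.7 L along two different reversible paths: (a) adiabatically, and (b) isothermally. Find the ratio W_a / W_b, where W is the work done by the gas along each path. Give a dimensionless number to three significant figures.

W_a / W_b ≈ 0.782

Path (a) adiabatic: W = P₁V₁(1 − (V₁/V₂)^(γ−1))/(γ−1) → W_a/(P₁V₁) = 1.003.
Path (b) isothermal: W = P₁V₁ ln(V₂/V₁) → W_b/(P₁V₁) = 1.281.
W_a / W_b = 1.003 / 1.281 = 0.7824.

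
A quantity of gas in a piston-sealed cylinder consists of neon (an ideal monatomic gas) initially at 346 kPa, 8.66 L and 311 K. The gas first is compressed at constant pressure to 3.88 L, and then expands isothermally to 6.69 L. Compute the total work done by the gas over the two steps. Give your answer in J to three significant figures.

Step 1 (isobaric): W = PΔV = (346 kPa)(3.88 − 8.66 L) = -1654 J.
After step 1: P = 346 kPa, V = 3.88 L, T = 139.3 K.
Step 2 (isothermal): W = P₁V₁ ln(V₂/V₁) = (1342) ln(6.69/3.88) = 731.4 J.
W_total = -1654 + 731.4 = -922.5 J.

W_total ≈ -923 J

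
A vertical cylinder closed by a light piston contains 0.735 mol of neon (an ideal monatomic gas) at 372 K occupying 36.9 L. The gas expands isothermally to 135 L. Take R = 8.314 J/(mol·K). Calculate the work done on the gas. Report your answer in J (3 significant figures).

Isothermal: W = nRT ln(V₂/V₁).
W = (0.735)(8.314)(372) × ln(135/36.9)
  = 2273 × 1.297
W_by_gas = 2949 J; work on gas = −W_by = -2949 J.

W ≈ -2950 J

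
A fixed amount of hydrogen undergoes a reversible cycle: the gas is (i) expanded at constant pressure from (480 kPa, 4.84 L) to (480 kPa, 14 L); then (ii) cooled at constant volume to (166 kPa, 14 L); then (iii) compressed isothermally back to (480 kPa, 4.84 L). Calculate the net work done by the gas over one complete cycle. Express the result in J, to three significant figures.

Leg (i): W = PΔV = (480)(14 − 4.84) = 4397 J.
Leg (ii): W = 0.
Leg (iii): W = PᵢVᵢ ln(V_f/Vᵢ) = (2324) ln(4.84/14) = -2468 J.
W_net = 4397 − 2468 = 1928 J.

W_net ≈ 1930 J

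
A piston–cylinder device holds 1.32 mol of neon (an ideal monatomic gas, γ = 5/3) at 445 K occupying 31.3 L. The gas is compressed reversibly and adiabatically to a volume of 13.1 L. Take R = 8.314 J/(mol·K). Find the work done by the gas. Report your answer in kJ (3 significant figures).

W ≈ -5.77 kJ

Adiabatic: TV^(γ−1) = const with γ = 5/3.
T₂ = T₁ (V₁/V₂)^(γ−1) = 445 × (31.3/13.1)^0.667 = 445 × 1.787 = 795.3 K.
W_by = nCᵥ(T₁ − T₂) = (1.32)(12.47)(445 − 795.3) = -5767 J.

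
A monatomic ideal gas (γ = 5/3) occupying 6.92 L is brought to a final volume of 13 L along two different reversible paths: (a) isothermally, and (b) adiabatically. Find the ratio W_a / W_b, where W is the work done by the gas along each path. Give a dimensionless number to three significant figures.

W_a / W_b ≈ 1.22

Path (a) isothermal: W = P₁V₁ ln(V₂/V₁) → W_a/(P₁V₁) = 0.6305.
Path (b) adiabatic: W = P₁V₁(1 − (V₁/V₂)^(γ−1))/(γ−1) → W_b/(P₁V₁) = 0.5148.
W_a / W_b = 0.6305 / 0.5148 = 1.225.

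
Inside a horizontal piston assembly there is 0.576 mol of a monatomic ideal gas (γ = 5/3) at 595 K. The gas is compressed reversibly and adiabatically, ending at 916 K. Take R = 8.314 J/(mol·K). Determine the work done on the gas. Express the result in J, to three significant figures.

W ≈ 2310 J

Adiabatic ⇒ Q = 0, so W_by = −ΔU = nCᵥ(T₁ − T₂).
Cᵥ = 3R/2 = 12.47 J/(mol·K).
W = (0.576)(12.47)(595 − 916) = -2306 J.
Work on gas = −W_by = 2306 J.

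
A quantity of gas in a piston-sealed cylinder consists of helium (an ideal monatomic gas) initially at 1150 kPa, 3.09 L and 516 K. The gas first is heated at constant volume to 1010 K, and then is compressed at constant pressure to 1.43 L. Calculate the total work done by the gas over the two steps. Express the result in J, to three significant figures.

Step 1 (isochoric): W = 0 (constant volume).
After step 1: P = 2251 kPa (V unchanged).
Step 2 (isobaric): W = PΔV = (2251 kPa)(1.43 − 3.09 L) = -3737 J.
W_total = 0 − 3737 = -3737 J.

W_total ≈ -3740 J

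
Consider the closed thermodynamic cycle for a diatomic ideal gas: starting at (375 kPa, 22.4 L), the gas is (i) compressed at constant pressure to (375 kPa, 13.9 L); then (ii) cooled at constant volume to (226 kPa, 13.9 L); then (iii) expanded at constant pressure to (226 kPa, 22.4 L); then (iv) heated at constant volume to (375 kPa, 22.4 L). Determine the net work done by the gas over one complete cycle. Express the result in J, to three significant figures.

W_net ≈ -1270 J

Constant-volume legs do no work.
W(i) = (375)(13.9 − 22.4) = -3187 J; W(iii) = (226)(22.4 − 13.9) = 1921 J.
W_net = -3187 + 1921 = -1266 J (the counter-clockwise enclosed area).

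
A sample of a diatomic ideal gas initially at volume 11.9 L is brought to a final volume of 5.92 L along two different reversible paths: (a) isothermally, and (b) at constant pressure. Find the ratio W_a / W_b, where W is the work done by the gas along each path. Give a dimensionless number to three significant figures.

Path (a) isothermal: W = P₁V₁ ln(V₂/V₁) → W_a/(P₁V₁) = -0.6982.
Path (b) isobaric: W = P₁(V₂ − V₁) → W_b/(P₁V₁) = -0.5025.
W_a / W_b = -0.6982 / -0.5025 = 1.389.

W_a / W_b ≈ 1.39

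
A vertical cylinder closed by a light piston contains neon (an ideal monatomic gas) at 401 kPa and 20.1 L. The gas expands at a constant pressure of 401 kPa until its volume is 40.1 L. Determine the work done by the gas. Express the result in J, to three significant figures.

W ≈ 8020 J

Isobaric: W = P ΔV.
W = (401 kPa)(40.1 − 20.1 L) = (401)(20) = 8020 J.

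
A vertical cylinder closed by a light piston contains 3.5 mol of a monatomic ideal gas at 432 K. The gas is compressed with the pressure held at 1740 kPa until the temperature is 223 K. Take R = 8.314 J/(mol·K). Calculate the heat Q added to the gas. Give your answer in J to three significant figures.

Isobaric: W = nRΔT = (3.5)(8.314)(-209) = -6082 J.
ΔU = nCᵥΔT with Cᵥ = 3R/2: ΔU = (3.5)(12.47)(-209) = -9123 J.
Q = ΔU + W = -9123 − 6082 = -15204 J.

Q ≈ -15200 J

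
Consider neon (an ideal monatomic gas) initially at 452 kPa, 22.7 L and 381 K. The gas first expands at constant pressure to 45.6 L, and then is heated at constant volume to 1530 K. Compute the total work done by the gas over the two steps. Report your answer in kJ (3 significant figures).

W_total ≈ 10.4 kJ

Step 1 (isobaric): W = PΔV = (452 kPa)(45.6 − 22.7 L) = 10351 J.
Step 2 (isochoric): W = 0 (constant volume).
W_total = 10351 + 0 = 10351 J.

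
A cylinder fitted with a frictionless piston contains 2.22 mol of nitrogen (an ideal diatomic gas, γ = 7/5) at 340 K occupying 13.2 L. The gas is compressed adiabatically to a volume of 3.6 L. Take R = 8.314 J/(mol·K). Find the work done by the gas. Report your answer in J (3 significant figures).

W ≈ -10700 J

Adiabatic: TV^(γ−1) = const with γ = 7/5.
T₂ = T₁ (V₁/V₂)^(γ−1) = 340 × (13.2/3.6)^0.4 = 340 × 1.682 = 571.7 K.
W_by = nCᵥ(T₁ − T₂) = (2.22)(20.79)(340 − 571.7) = -10692 J.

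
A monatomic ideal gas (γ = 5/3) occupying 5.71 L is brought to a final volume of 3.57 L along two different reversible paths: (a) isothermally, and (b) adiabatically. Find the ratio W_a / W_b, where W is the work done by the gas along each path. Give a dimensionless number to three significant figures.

W_a / W_b ≈ 0.852

Path (a) isothermal: W = P₁V₁ ln(V₂/V₁) → W_a/(P₁V₁) = -0.4697.
Path (b) adiabatic: W = P₁V₁(1 − (V₁/V₂)^(γ−1))/(γ−1) → W_b/(P₁V₁) = -0.5515.
W_a / W_b = -0.4697 / -0.5515 = 0.8516.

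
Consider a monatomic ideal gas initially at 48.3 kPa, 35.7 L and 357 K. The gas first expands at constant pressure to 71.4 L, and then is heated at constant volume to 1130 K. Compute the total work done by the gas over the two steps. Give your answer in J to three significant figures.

W_total ≈ 1720 J

Step 1 (isobaric): W = PΔV = (48.3 kPa)(71.4 − 35.7 L) = 1724 J.
Step 2 (isochoric): W = 0 (constant volume).
W_total = 1724 + 0 = 1724 J.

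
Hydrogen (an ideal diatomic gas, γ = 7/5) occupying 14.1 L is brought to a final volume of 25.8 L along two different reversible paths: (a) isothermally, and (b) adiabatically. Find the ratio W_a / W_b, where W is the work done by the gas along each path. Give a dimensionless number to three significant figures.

W_a / W_b ≈ 1.13

Path (a) isothermal: W = P₁V₁ ln(V₂/V₁) → W_a/(P₁V₁) = 0.6042.
Path (b) adiabatic: W = P₁V₁(1 − (V₁/V₂)^(γ−1))/(γ−1) → W_b/(P₁V₁) = 0.5367.
W_a / W_b = 0.6042 / 0.5367 = 1.126.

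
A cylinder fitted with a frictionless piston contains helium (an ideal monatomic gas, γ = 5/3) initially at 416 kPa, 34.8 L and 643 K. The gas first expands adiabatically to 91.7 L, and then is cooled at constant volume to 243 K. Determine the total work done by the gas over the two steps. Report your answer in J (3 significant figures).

W_total ≈ 10300 J

Step 1 (adiabatic): W = (P₁V₁ − P₂V₂)/(γ−1) = (14477 − 7588)/0.667 = 10333 J.
Step 2 (isochoric): W = 0 (constant volume).
W_total = 10333 + 0 = 10333 J.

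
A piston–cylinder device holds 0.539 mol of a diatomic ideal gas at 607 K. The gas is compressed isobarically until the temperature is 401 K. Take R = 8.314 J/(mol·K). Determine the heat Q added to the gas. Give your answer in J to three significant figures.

Isobaric: W = nRΔT = (0.539)(8.314)(-206) = -923.1 J.
ΔU = nCᵥΔT with Cᵥ = 5R/2: ΔU = (0.539)(20.79)(-206) = -2308 J.
Q = ΔU + W = -2308 − 923.1 = -3231 J.

Q ≈ -3230 J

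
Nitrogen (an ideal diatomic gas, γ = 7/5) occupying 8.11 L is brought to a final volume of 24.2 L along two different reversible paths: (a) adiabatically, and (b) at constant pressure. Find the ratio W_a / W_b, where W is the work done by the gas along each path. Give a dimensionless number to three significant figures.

Path (a) adiabatic: W = P₁V₁(1 − (V₁/V₂)^(γ−1))/(γ−1) → W_a/(P₁V₁) = 0.8856.
Path (b) isobaric: W = P₁(V₂ − V₁) → W_b/(P₁V₁) = 1.984.
W_a / W_b = 0.8856 / 1.984 = 0.4464.

W_a / W_b ≈ 0.446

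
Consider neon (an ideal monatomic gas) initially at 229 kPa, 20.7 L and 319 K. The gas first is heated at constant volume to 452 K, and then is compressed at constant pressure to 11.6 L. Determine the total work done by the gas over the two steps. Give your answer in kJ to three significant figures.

W_total ≈ -2.95 kJ

Step 1 (isochoric): W = 0 (constant volume).
After step 1: P = 324.5 kPa (V unchanged).
Step 2 (isobaric): W = PΔV = (324.5 kPa)(11.6 − 20.7 L) = -2953 J.
W_total = 0 − 2953 = -2953 J.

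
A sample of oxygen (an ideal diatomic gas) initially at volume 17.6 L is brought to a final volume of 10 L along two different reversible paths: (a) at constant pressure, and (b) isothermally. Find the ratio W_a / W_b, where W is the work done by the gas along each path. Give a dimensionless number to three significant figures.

W_a / W_b ≈ 0.764

Path (a) isobaric: W = P₁(V₂ − V₁) → W_a/(P₁V₁) = -0.4318.
Path (b) isothermal: W = P₁V₁ ln(V₂/V₁) → W_b/(P₁V₁) = -0.5653.
W_a / W_b = -0.4318 / -0.5653 = 0.7639.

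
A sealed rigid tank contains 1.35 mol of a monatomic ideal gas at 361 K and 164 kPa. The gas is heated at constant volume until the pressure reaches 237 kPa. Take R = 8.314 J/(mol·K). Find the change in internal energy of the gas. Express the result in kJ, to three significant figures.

Constant volume ⇒ W = 0, so Q = ΔU = nCᵥΔT with Cᵥ = 3R/2 = 12.47 J/(mol·K).
At constant V, T₂/T₁ = P₂/P₁ ⇒ ΔT = T₁(P₂/P₁ − 1) = 361·(237/164 − 1) = 160.7 K.
ΔU = (1.35)(12.47)(160.7) = 2705 J.

ΔU ≈ 2.71 kJ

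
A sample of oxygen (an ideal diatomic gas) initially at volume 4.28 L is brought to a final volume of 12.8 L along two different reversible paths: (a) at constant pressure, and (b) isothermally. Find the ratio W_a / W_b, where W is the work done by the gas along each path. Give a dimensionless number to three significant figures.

W_a / W_b ≈ 1.82

Path (a) isobaric: W = P₁(V₂ − V₁) → W_a/(P₁V₁) = 1.991.
Path (b) isothermal: W = P₁V₁ ln(V₂/V₁) → W_b/(P₁V₁) = 1.095.
W_a / W_b = 1.991 / 1.095 = 1.817.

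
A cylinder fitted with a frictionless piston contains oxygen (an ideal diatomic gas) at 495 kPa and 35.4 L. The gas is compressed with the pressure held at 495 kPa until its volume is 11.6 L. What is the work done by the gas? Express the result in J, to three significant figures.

W ≈ -11800 J

Isobaric: W = P ΔV.
W = (495 kPa)(11.6 − 35.4 L) = (495)(-23.8) = -11781 J.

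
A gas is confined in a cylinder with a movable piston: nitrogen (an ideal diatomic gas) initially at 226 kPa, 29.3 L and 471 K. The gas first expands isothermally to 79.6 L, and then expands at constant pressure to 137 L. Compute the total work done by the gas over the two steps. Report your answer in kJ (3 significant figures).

W_total ≈ 11.4 kJ

Step 1 (isothermal): W = P₁V₁ ln(V₂/V₁) = (6622) ln(79.6/29.3) = 6618 J.
After step 1: P = 83.19 kPa, V = 79.6 L, T = 471 K.
Step 2 (isobaric): W = PΔV = (83.19 kPa)(137 − 79.6 L) = 4775 J.
W_total = 6618 + 4775 = 11393 J.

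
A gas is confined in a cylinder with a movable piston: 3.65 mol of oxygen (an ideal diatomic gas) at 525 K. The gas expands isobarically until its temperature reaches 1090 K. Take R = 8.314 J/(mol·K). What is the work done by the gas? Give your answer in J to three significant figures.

W ≈ 17100 J

Isobaric: W = P ΔV = nR ΔT.
W = (3.65)(8.314)(1090 − 525) = 17146 J.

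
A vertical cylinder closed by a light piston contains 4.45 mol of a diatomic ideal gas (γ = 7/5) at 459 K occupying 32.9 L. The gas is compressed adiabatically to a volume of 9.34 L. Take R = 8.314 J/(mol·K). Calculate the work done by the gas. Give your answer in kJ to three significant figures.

Adiabatic: TV^(γ−1) = const with γ = 7/5.
T₂ = T₁ (V₁/V₂)^(γ−1) = 459 × (32.9/9.34)^0.4 = 459 × 1.655 = 759.5 K.
W_by = nCᵥ(T₁ − T₂) = (4.45)(20.79)(459 − 759.5) = -27798 J.

W ≈ -27.8 kJ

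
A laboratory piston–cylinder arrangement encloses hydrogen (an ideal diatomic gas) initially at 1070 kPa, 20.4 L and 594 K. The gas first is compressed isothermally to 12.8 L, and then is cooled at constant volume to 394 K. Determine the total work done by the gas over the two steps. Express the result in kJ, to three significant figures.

W_total ≈ -10.2 kJ

Step 1 (isothermal): W = P₁V₁ ln(V₂/V₁) = (21828) ln(12.8/20.4) = -10174 J.
Step 2 (isochoric): W = 0 (constant volume).
W_total = -10174 + 0 = -10174 J.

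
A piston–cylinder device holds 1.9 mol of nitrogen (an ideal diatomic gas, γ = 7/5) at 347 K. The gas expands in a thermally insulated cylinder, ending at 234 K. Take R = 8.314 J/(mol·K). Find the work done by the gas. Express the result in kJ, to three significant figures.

Adiabatic ⇒ Q = 0, so W_by = −ΔU = nCᵥ(T₁ − T₂).
Cᵥ = 5R/2 = 20.79 J/(mol·K).
W = (1.9)(20.79)(347 − 234) = 4463 J.

W ≈ 4.46 kJ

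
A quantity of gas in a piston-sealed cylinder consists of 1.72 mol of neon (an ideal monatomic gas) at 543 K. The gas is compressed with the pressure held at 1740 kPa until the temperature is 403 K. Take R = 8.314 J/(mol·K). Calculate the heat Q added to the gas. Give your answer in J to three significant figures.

Q ≈ -5010 J

Isobaric: W = nRΔT = (1.72)(8.314)(-140) = -2002 J.
ΔU = nCᵥΔT with Cᵥ = 3R/2: ΔU = (1.72)(12.47)(-140) = -3003 J.
Q = ΔU + W = -3003 − 2002 = -5005 J.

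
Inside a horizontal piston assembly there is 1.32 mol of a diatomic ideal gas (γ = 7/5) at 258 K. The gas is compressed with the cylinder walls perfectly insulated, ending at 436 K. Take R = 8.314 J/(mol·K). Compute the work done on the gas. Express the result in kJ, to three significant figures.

Adiabatic ⇒ Q = 0, so W_by = −ΔU = nCᵥ(T₁ − T₂).
Cᵥ = 5R/2 = 20.79 J/(mol·K).
W = (1.32)(20.79)(258 − 436) = -4884 J.
Work on gas = −W_by = 4884 J.

W ≈ 4.88 kJ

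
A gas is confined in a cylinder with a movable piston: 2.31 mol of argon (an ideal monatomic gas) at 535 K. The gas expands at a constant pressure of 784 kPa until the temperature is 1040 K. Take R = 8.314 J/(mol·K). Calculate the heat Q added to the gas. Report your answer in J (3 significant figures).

Isobaric: W = nRΔT = (2.31)(8.314)(505) = 9699 J.
ΔU = nCᵥΔT with Cᵥ = 3R/2: ΔU = (2.31)(12.47)(505) = 14548 J.
Q = ΔU + W = 14548 + 9699 = 24247 J.

Q ≈ 24200 J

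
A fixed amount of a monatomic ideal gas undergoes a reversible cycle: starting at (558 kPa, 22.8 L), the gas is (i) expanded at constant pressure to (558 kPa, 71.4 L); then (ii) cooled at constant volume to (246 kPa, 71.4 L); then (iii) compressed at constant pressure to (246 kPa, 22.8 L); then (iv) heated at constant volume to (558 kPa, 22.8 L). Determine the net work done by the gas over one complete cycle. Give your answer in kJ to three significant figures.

Constant-volume legs do no work.
W(i) = (558)(71.4 − 22.8) = 27119 J; W(iii) = (246)(22.8 − 71.4) = -11956 J.
W_net = 27119 − 11956 = 15163 J (the clockwise enclosed area).

W_net ≈ 15.2 kJ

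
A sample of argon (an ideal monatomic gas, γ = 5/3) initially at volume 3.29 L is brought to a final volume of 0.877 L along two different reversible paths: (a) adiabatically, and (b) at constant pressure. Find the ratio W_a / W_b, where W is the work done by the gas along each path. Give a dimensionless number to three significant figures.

W_a / W_b ≈ 2.89

Path (a) adiabatic: W = P₁V₁(1 − (V₁/V₂)^(γ−1))/(γ−1) → W_a/(P₁V₁) = -2.122.
Path (b) isobaric: W = P₁(V₂ − V₁) → W_b/(P₁V₁) = -0.7334.
W_a / W_b = -2.122 / -0.7334 = 2.893.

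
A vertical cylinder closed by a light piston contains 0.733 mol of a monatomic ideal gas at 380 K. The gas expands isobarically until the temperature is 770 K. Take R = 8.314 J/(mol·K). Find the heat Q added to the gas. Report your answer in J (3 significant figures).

Q ≈ 5940 J

Isobaric: W = nRΔT = (0.733)(8.314)(390) = 2377 J.
ΔU = nCᵥΔT with Cᵥ = 3R/2: ΔU = (0.733)(12.47)(390) = 3565 J.
Q = ΔU + W = 3565 + 2377 = 5942 J.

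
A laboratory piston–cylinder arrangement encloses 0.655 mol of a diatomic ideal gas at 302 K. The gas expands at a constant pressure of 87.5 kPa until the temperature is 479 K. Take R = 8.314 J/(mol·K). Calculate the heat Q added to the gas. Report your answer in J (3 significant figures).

Q ≈ 3370 J

Isobaric: W = nRΔT = (0.655)(8.314)(177) = 963.9 J.
ΔU = nCᵥΔT with Cᵥ = 5R/2: ΔU = (0.655)(20.79)(177) = 2410 J.
Q = ΔU + W = 2410 + 963.9 = 3374 J.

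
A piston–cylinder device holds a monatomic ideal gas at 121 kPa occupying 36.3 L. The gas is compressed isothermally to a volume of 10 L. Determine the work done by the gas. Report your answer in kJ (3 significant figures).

W ≈ -5.66 kJ

Isothermal: W = nRT ln(V₂/V₁) = P₁V₁ ln(V₂/V₁).
P₁V₁ = (121 kPa)(36.3 L) = 4392 J.
W = 4392 × ln(10/36.3) = 4392 × -1.289
W_by_gas = -5663 J.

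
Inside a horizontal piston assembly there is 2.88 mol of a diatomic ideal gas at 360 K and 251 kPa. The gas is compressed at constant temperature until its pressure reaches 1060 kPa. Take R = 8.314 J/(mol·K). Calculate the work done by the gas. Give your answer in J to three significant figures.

W ≈ -12400 J

Isothermal process: W = nRT ln(V₂/V₁) = nRT ln(P₁/P₂).
W = (2.88)(8.314)(360) × ln(251/1060)
  = 8620 × ln(0.2368) = 8620 × -1.441
W_by_gas = -12418 J.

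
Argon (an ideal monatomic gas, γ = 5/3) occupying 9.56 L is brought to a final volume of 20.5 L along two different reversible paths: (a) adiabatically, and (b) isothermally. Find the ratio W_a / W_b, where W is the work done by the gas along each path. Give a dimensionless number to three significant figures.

W_a / W_b ≈ 0.784

Path (a) adiabatic: W = P₁V₁(1 − (V₁/V₂)^(γ−1))/(γ−1) → W_a/(P₁V₁) = 0.598.
Path (b) isothermal: W = P₁V₁ ln(V₂/V₁) → W_b/(P₁V₁) = 0.7628.
W_a / W_b = 0.598 / 0.7628 = 0.7839.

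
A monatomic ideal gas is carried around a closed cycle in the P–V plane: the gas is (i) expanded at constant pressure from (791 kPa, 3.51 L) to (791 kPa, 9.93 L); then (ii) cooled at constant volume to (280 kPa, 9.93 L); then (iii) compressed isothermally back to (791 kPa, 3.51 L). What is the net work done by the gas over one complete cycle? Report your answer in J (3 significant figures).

Leg (i): W = PΔV = (791)(9.93 − 3.51) = 5078 J.
Leg (ii): W = 0.
Leg (iii): W = PᵢVᵢ ln(V_f/Vᵢ) = (2780) ln(3.51/9.93) = -2891 J.
W_net = 5078 − 2891 = 2187 J.

W_net ≈ 2190 J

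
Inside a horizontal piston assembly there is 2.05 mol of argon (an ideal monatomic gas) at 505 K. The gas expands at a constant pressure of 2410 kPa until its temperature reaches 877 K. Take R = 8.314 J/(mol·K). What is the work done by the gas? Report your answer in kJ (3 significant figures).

W ≈ 6.34 kJ

Isobaric: W = P ΔV = nR ΔT.
W = (2.05)(8.314)(877 − 505) = 6340 J.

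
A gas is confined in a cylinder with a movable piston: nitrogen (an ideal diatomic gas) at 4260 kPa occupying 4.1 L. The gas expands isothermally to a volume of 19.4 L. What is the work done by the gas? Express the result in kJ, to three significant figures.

W ≈ 27.1 kJ

Isothermal: W = nRT ln(V₂/V₁) = P₁V₁ ln(V₂/V₁).
P₁V₁ = (4260 kPa)(4.1 L) = 17466 J.
W = 17466 × ln(19.4/4.1) = 17466 × 1.554
W_by_gas = 27147 J.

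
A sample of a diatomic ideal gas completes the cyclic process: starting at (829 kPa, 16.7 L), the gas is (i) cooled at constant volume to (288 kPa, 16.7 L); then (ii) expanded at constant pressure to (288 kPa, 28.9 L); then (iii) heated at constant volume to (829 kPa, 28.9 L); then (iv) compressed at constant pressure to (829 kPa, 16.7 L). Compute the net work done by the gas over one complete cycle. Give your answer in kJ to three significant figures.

W_net ≈ -6.60 kJ

Constant-volume legs do no work.
W(ii) = (288)(28.9 − 16.7) = 3514 J; W(iv) = (829)(16.7 − 28.9) = -10114 J.
W_net = 3514 − 10114 = -6600 J (the counter-clockwise enclosed area).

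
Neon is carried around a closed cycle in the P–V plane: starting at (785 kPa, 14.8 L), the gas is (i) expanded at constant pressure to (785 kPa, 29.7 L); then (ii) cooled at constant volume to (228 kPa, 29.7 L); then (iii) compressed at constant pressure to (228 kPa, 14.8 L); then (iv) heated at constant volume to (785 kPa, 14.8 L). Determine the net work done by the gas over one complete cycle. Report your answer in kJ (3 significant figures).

W_net ≈ 8.30 kJ

Constant-volume legs do no work.
W(i) = (785)(29.7 − 14.8) = 11696 J; W(iii) = (228)(14.8 − 29.7) = -3397 J.
W_net = 11696 − 3397 = 8299 J (the clockwise enclosed area).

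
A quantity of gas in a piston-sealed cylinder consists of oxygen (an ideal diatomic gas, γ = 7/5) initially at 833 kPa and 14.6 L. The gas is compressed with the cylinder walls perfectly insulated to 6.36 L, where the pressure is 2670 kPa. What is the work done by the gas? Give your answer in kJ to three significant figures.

Adiabatic: W = (P₁V₁ − P₂V₂)/(γ − 1) with γ = 7/5.
P₁V₁ = 12162 J, P₂V₂ = 16981 J.
W = (12162 − 16981) / 0.4 = -12049 J.

W ≈ -12.0 kJ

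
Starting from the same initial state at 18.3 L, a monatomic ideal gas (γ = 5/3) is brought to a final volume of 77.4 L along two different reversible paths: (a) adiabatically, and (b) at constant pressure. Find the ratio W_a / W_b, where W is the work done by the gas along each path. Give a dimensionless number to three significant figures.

W_a / W_b ≈ 0.287

Path (a) adiabatic: W = P₁V₁(1 − (V₁/V₂)^(γ−1))/(γ−1) → W_a/(P₁V₁) = 0.9265.
Path (b) isobaric: W = P₁(V₂ − V₁) → W_b/(P₁V₁) = 3.23.
W_a / W_b = 0.9265 / 3.23 = 0.2869.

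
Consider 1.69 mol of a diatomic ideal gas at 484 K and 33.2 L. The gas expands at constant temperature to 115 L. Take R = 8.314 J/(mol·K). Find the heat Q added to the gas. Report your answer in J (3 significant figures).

Isothermal ⇒ ΔU = 0, so Q = W = nRT ln(V₂/V₁).
Q = (1.69)(8.314)(484) ln(115/33.2) = 6801 × 1.242 = 8449 J.

Q ≈ 8450 J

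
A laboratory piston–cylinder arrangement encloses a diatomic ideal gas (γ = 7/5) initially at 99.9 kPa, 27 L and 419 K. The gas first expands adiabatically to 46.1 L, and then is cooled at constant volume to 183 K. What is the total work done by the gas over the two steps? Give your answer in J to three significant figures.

Step 1 (adiabatic): W = (P₁V₁ − P₂V₂)/(γ−1) = (2697 − 2178)/0.4 = 1299 J.
Step 2 (isochoric): W = 0 (constant volume).
W_total = 1299 + 0 = 1299 J.

W_total ≈ 1300 J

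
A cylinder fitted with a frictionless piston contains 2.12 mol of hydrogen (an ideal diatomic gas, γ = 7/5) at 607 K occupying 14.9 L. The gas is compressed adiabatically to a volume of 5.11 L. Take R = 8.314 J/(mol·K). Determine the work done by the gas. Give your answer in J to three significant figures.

W ≈ -14300 J

Adiabatic: TV^(γ−1) = const with γ = 7/5.
T₂ = T₁ (V₁/V₂)^(γ−1) = 607 × (14.9/5.11)^0.4 = 607 × 1.534 = 931.3 K.
W_by = nCᵥ(T₁ − T₂) = (2.12)(20.79)(607 − 931.3) = -14291 J.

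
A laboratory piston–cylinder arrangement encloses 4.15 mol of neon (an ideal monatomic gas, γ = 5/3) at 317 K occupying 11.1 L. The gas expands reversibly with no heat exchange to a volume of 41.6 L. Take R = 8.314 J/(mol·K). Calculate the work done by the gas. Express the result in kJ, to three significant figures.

Adiabatic: TV^(γ−1) = const with γ = 5/3.
T₂ = T₁ (V₁/V₂)^(γ−1) = 317 × (11.1/41.6)^0.667 = 317 × 0.4145 = 131.4 K.
W_by = nCᵥ(T₁ − T₂) = (4.15)(12.47)(317 − 131.4) = 9606 J.

W ≈ 9.61 kJ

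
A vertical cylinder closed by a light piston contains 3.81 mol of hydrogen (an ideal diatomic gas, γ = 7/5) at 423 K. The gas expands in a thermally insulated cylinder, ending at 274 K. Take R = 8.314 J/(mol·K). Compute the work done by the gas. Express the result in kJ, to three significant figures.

W ≈ 11.8 kJ

Adiabatic ⇒ Q = 0, so W_by = −ΔU = nCᵥ(T₁ − T₂).
Cᵥ = 5R/2 = 20.79 J/(mol·K).
W = (3.81)(20.79)(423 − 274) = 11799 J.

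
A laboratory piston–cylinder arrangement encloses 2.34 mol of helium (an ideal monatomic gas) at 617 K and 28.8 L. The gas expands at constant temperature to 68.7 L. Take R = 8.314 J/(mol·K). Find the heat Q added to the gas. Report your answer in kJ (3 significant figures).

Q ≈ 10.4 kJ

Isothermal ⇒ ΔU = 0, so Q = W = nRT ln(V₂/V₁).
Q = (2.34)(8.314)(617) ln(68.7/28.8) = 12004 × 0.8694 = 10436 J.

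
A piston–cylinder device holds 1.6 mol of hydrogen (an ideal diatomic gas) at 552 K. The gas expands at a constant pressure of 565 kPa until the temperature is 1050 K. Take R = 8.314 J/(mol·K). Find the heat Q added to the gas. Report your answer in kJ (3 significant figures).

Q ≈ 23.2 kJ

Isobaric: W = nRΔT = (1.6)(8.314)(498) = 6625 J.
ΔU = nCᵥΔT with Cᵥ = 5R/2: ΔU = (1.6)(20.79)(498) = 16561 J.
Q = ΔU + W = 16561 + 6625 = 23186 J.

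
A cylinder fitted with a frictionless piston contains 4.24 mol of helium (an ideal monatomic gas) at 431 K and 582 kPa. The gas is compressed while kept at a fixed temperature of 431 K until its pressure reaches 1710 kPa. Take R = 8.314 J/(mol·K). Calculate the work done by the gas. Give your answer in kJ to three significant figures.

W ≈ -16.4 kJ

Isothermal process: W = nRT ln(V₂/V₁) = nRT ln(P₁/P₂).
W = (4.24)(8.314)(431) × ln(582/1710)
  = 15193 × ln(0.3404) = 15193 × -1.078
W_by_gas = -16375 J.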